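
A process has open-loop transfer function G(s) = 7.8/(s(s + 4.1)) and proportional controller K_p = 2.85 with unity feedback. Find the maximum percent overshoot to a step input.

Closed-loop characteristic equation: s² + 4.1s + 22.23 = 0, so ω_n = 4.715 rad/s and ζ = 4.1/(2·4.715) = 0.4348.
%OS = 100·exp(−πζ/√(1−ζ²)) = 100·exp(−π·0.4348/√0.811) = 21.9%.

21.9%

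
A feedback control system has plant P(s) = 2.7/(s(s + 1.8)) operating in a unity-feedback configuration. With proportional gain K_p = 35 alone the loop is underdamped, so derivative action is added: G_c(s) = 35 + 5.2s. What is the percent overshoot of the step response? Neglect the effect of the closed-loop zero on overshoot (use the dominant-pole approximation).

1.21%

Forward path: (35 + 5.2s)·2.7/(s(s+1.8)). The closed-loop characteristic equation is s² + (1.8 + 2.7·5.2)s + 2.7·35 = 0.
That is s² + 15.84s + 94.5 = 0, so ω_n = 9.721 rad/s and ζ = 15.84/(2·9.721) = 0.8147.
%OS = 100·exp(−πζ/√(1−ζ²)) = 1.21%.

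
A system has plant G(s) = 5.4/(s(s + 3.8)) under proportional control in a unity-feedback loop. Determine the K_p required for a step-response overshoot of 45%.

K_p = 11

From %OS = 100·exp(−πζ/√(1−ζ²)) = 45%, ζ = −ln(0.45)/√(π²+ln²(0.45)) = 0.2463.
Characteristic equation s² + 3.8s + 5.4K_p = 0 gives ζ = 3.8/(2√(5.4K_p)).
Setting ζ = 0.2463: √(5.4K_p) = 3.8/(2·0.2463) = 7.713, so K_p = 59.49/5.4 = 11.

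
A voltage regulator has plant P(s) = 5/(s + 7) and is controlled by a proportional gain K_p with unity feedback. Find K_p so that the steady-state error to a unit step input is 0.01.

Steady-state error for a unit step on this type-0 loop is 1/(1 + K_p·P(0)).
P(0) = 0.7143. Require 1/(1 + K_p·0.7143) = 0.01, so 1 + 0.7143·K_p = 100.
K_p = (100 − 1)/0.7143 = 139.

K_p = 139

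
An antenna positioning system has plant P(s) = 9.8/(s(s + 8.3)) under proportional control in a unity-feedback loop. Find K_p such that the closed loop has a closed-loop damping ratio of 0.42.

K_p = 9.96

Closed-loop characteristic equation: s² + 8.3s + K_p·9.8 = 0.
So ω_n = √(9.8K_p) and 2ζω_n = 8.3, giving ζ = 8.3/(2√(9.8K_p)).
Setting ζ = 0.42: √(9.8K_p) = 8.3/(2·0.42) = 9.881, so K_p = 97.63/9.8 = 9.96.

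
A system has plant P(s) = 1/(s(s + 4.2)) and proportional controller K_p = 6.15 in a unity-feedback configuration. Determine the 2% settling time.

The closed-loop denominator s² + 4.2s + 6.15 gives ω_n = √6.15 = 2.48 and ζ = 4.2/(2ω_n) = 0.8468.
2% settling time T_s ≈ 4/(ζω_n) = 4/2.1 = 1.9 s.

T_s ≈ 1.9 s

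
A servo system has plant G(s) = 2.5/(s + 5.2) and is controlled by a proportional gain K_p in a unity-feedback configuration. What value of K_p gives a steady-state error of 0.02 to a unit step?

Steady-state error for a unit step on this type-0 loop is 1/(1 + K_p·G(0)).
G(0) = 0.4808. Require 1/(1 + K_p·0.4808) = 0.02, so 1 + 0.4808·K_p = 50.
K_p = (50 − 1)/0.4808 = 102.

K_p = 102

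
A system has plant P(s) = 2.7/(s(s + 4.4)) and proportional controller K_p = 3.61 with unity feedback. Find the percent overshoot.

The closed-loop denominator s² + 4.4s + 9.747 gives ω_n = √9.747 = 3.122 and ζ = 4.4/(2ω_n) = 0.7047.
%OS = 100·exp(−πζ/√(1−ζ²)) = 100·exp(−π·0.7047/√0.5034) = 4.42%.

4.42%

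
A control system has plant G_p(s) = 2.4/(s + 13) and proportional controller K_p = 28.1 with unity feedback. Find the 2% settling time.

T_s ≈ 0.0497 s

Closed-loop transfer function: T(s) = K_p·G_p(s)/(1 + K_p·G_p(s)) = 67.44/(s + 13 + 67.44) = 67.44/(s + 80.44).
Time constant τ = 1/80.44 = 0.01243 s, so the 2% settling time is about 4τ = 0.0497 s.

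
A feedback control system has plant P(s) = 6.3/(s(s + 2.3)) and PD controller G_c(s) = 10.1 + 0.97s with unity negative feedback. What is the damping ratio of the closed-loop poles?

ζ = 0.527

Forward path: (10.1 + 0.97s)·6.3/(s(s+2.3)). The closed-loop characteristic equation is s² + (2.3 + 6.3·0.97)s + 6.3·10.1 = 0.
That is s² + 8.411s + 63.63 = 0, so ω_n = 7.977 rad/s and ζ = 8.411/(2·7.977) = 0.5272.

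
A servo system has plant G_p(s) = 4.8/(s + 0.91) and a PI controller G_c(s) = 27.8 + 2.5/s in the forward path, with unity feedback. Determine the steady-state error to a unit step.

The open loop G_c(s)G_p(s) has a pole at the origin (type 1), so the static position error constant is infinite and e_ss = 1/(1+∞) = 0.

0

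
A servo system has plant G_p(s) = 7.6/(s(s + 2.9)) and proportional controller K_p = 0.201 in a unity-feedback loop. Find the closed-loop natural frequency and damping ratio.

ω_n = 1.24 rad/s, ζ = 1.17

1 + K_p·G_p(s) = 0 gives s² + 2.9s + 1.528 = 0.
So ω_n² = 1.528 ⇒ ω_n = 1.236 rad/s, and ζ = 2.9/(2ω_n) = 1.17.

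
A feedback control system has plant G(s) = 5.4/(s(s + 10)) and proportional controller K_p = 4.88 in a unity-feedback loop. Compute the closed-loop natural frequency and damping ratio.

ω_n = 5.13 rad/s, ζ = 0.974

With unity feedback the closed-loop characteristic equation is s² + 10s + 4.88·5.4 = s² + 10s + 26.35 = 0.
So ω_n² = 26.35 ⇒ ω_n = 5.133 rad/s, and ζ = 10/(2ω_n) = 0.974.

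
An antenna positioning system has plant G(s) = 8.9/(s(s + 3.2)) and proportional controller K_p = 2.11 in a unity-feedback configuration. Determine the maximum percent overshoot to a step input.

From 1 + K_pG(s) = 0: s² + 3.2s + 18.78 = 0 ⇒ ω_n = 4.333, ζ = 0.3692.
%OS = 100·exp(−πζ/√(1−ζ²)) = 100·exp(−π·0.3692/√0.8637) = 28.7%.

28.7%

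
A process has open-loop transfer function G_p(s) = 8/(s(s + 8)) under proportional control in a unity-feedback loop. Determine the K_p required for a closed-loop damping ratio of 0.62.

K_p = 5.2

Closed-loop characteristic equation: s² + 8s + K_p·8 = 0.
So ω_n = √(8K_p) and 2ζω_n = 8, giving ζ = 8/(2√(8K_p)).
Setting ζ = 0.62: √(8K_p) = 8/(2·0.62) = 6.452, so K_p = 41.62/8 = 5.2.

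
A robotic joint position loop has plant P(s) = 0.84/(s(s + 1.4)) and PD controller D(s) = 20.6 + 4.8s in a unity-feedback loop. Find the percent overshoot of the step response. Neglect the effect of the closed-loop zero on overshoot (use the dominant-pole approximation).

6.67%

Forward path: (20.6 + 4.8s)·0.84/(s(s+1.4)). The closed-loop characteristic equation is s² + (1.4 + 0.84·4.8)s + 0.84·20.6 = 0.
That is s² + 5.432s + 17.3 = 0, so ω_n = 4.16 rad/s and ζ = 5.432/(2·4.16) = 0.6529.
%OS = 100·exp(−πζ/√(1−ζ²)) = 6.67%.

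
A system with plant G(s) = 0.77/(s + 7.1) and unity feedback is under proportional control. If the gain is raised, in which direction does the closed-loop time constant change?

decrease

The closed-loop bandwidth 7.1+K_p·0.77 grows with K_p, so τ shrinks.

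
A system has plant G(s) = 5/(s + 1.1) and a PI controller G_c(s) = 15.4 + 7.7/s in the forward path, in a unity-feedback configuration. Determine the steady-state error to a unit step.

The open loop G_c(s)G(s) has a pole at the origin (type 1), so the static position error constant is infinite and e_ss = 1/(1+∞) = 0.

0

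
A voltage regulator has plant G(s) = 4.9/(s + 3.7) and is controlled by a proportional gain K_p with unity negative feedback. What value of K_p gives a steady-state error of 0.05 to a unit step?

K_p = 14.3

Steady-state error for a unit step on this type-0 loop is 1/(1 + K_p·G(0)).
G(0) = 1.324. Require 1/(1 + K_p·1.324) = 0.05, so 1 + 1.324·K_p = 20.
K_p = (20 − 1)/1.324 = 14.3.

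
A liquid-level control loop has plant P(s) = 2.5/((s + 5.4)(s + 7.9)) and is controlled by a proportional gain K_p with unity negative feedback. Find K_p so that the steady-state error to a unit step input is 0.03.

The loop is type 0, so e_ss(step) = 1/(1 + K_pos) with K_pos = K_p·P(0).
P(0) = 0.0586. Require 1/(1 + K_p·0.0586) = 0.03, so 1 + 0.0586·K_p = 33.33.
K_p = (33.33 − 1)/0.0586 = 552.

K_p = 552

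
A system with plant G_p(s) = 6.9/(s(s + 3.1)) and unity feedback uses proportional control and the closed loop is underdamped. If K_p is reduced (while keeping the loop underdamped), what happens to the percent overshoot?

decrease

ζ = 3.1/(2√(6.9K_p)) rises as K_p falls; higher damping means less overshoot.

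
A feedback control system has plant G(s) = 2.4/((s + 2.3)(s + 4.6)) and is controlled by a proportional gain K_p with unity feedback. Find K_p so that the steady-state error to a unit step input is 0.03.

The loop is type 0, so e_ss(step) = 1/(1 + K_pos) with K_pos = K_p·G(0).
G(0) = 0.2268. Require 1/(1 + K_p·0.2268) = 0.03, so 1 + 0.2268·K_p = 33.33.
K_p = (33.33 − 1)/0.2268 = 143.

K_p = 143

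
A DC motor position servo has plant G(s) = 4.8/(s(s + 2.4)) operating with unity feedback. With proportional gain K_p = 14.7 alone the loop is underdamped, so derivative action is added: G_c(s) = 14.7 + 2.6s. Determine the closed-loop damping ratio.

Forward path: (14.7 + 2.6s)·4.8/(s(s+2.4)). The closed-loop characteristic equation is s² + (2.4 + 4.8·2.6)s + 4.8·14.7 = 0.
That is s² + 14.88s + 70.56 = 0, so ω_n = 8.4 rad/s and ζ = 14.88/(2·8.4) = 0.8857.

ζ = 0.886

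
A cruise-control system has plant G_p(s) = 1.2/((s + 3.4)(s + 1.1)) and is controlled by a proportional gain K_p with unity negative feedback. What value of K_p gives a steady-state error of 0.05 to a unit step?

K_p = 59.2

The loop is type 0, so e_ss(step) = 1/(1 + K_pos) with K_pos = K_p·G_p(0).
G_p(0) = 0.3209. Require 1/(1 + K_p·0.3209) = 0.05, so 1 + 0.3209·K_p = 20.
K_p = (20 − 1)/0.3209 = 59.2.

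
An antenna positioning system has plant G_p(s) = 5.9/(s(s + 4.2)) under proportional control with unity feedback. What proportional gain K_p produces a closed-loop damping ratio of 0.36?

K_p = 5.77

Closed-loop characteristic equation: s² + 4.2s + K_p·5.9 = 0.
So ω_n = √(5.9K_p) and 2ζω_n = 4.2, giving ζ = 4.2/(2√(5.9K_p)).
Setting ζ = 0.36: √(5.9K_p) = 4.2/(2·0.36) = 5.833, so K_p = 34.03/5.9 = 5.77.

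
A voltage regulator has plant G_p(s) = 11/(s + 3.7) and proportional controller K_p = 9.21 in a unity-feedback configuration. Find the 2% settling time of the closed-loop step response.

T_s ≈ 0.0381 s

Closed-loop transfer function: T(s) = K_p·G_p(s)/(1 + K_p·G_p(s)) = 101.3/(s + 3.7 + 101.3) = 101.3/(s + 105).
Time constant τ = 1/105 = 0.009523 s, so the 2% settling time is about 4τ = 0.0381 s.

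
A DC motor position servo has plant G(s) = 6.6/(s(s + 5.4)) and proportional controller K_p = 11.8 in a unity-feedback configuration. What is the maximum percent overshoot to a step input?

36.4%

The closed-loop denominator s² + 5.4s + 77.88 gives ω_n = √77.88 = 8.825 and ζ = 5.4/(2ω_n) = 0.306.
%OS = 100·exp(−πζ/√(1−ζ²)) = 100·exp(−π·0.306/√0.9064) = 36.4%.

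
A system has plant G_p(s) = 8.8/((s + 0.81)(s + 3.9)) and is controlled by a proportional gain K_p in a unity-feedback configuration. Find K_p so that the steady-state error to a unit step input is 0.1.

K_p = 3.23

Steady-state error for a unit step on this type-0 loop is 1/(1 + K_p·G_p(0)).
G_p(0) = 2.786. Require 1/(1 + K_p·2.786) = 0.1, so 1 + 2.786·K_p = 10.
K_p = (10 − 1)/2.786 = 3.23.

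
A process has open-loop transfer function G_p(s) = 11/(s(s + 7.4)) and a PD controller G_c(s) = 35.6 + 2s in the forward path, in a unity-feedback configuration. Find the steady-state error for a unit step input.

0

The open loop G_c(s)G_p(s) has a pole at the origin (type 1), so the static position error constant is infinite and e_ss = 1/(1+∞) = 0.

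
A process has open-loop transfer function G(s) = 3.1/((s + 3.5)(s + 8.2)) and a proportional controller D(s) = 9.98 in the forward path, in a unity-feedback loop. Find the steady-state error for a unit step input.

0.481

The loop is type 0. Static position error constant K_pos = D(0)·G(0) = 9.98·0.108 = 1.078.
Steady-state error to a unit step: e_ss = 1/(1+K_pos) = 1/2.078 = 0.481.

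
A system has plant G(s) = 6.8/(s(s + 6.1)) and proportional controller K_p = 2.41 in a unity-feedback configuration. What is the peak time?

The closed-loop denominator s² + 6.1s + 16.39 gives ω_n = √16.39 = 4.048 and ζ = 6.1/(2ω_n) = 0.7534.
Damped frequency ω_d = ω_n√(1−ζ²) = 2.662 rad/s, so peak time T_p = π/ω_d = 1.18 s.

T_p = 1.18 s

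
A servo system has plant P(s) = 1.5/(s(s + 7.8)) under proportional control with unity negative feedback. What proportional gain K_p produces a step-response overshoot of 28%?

From %OS = 100·exp(−πζ/√(1−ζ²)) = 28%, ζ = −ln(0.28)/√(π²+ln²(0.28)) = 0.3755.
Characteristic equation s² + 7.8s + 1.5K_p = 0 gives ζ = 7.8/(2√(1.5K_p)).
Setting ζ = 0.3755: √(1.5K_p) = 7.8/(2·0.3755) = 10.39, so K_p = 107.8/1.5 = 71.9.

K_p = 71.9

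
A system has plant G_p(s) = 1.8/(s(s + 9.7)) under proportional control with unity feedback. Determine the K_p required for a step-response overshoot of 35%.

From %OS = 100·exp(−πζ/√(1−ζ²)) = 35%, ζ = −ln(0.35)/√(π²+ln²(0.35)) = 0.3169.
Characteristic equation s² + 9.7s + 1.8K_p = 0 gives ζ = 9.7/(2√(1.8K_p)).
Setting ζ = 0.3169: √(1.8K_p) = 9.7/(2·0.3169) = 15.3, so K_p = 234.2/1.8 = 130.

K_p = 130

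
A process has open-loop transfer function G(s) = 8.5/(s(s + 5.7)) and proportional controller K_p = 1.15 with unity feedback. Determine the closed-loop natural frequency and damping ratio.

1 + K_p·G(s) = 0 gives s² + 5.7s + 9.775 = 0.
So ω_n² = 9.775 ⇒ ω_n = 3.126 rad/s, and ζ = 5.7/(2ω_n) = 0.912.

ω_n = 3.13 rad/s, ζ = 0.912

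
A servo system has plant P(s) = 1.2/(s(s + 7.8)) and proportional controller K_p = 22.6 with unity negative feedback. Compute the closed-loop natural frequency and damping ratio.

ω_n = 5.21 rad/s, ζ = 0.749

1 + K_p·P(s) = 0 gives s² + 7.8s + 27.12 = 0.
So ω_n² = 27.12 ⇒ ω_n = 5.208 rad/s, and ζ = 7.8/(2ω_n) = 0.749.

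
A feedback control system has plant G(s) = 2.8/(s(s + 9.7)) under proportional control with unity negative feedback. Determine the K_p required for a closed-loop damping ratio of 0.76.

Closed-loop characteristic equation: s² + 9.7s + K_p·2.8 = 0.
So ω_n = √(2.8K_p) and 2ζω_n = 9.7, giving ζ = 9.7/(2√(2.8K_p)).
Setting ζ = 0.76: √(2.8K_p) = 9.7/(2·0.76) = 6.382, so K_p = 40.72/2.8 = 14.5.

K_p = 14.5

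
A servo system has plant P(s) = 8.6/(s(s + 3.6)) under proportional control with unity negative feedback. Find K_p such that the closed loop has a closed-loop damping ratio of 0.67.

K_p = 0.839

Closed-loop characteristic equation: s² + 3.6s + K_p·8.6 = 0.
So ω_n = √(8.6K_p) and 2ζω_n = 3.6, giving ζ = 3.6/(2√(8.6K_p)).
Setting ζ = 0.67: √(8.6K_p) = 3.6/(2·0.67) = 2.687, so K_p = 7.218/8.6 = 0.839.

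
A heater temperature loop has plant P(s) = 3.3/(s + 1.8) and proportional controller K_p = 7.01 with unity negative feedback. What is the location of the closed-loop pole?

Closed-loop transfer function: T(s) = K_p·P(s)/(1 + K_p·P(s)) = 23.13/(s + 1.8 + 23.13) = 23.13/(s + 24.93).
The closed-loop pole is at s = −24.93.

s = -24.93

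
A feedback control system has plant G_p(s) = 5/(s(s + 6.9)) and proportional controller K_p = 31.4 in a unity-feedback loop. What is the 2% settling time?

Closed-loop characteristic equation: s² + 6.9s + 157 = 0, so ω_n = 12.53 rad/s and ζ = 6.9/(2·12.53) = 0.2753.
2% settling time T_s ≈ 4/(ζω_n) = 4/3.45 = 1.16 s.

T_s ≈ 1.16 s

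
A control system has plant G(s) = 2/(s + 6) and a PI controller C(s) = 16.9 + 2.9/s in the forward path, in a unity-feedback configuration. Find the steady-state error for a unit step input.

0

The open loop C(s)G(s) has a pole at the origin (type 1), so the static position error constant is infinite and e_ss = 1/(1+∞) = 0.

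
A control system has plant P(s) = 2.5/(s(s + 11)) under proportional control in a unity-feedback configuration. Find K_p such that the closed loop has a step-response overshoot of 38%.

From %OS = 100·exp(−πζ/√(1−ζ²)) = 38%, ζ = −ln(0.38)/√(π²+ln²(0.38)) = 0.2943.
Characteristic equation s² + 11s + 2.5K_p = 0 gives ζ = 11/(2√(2.5K_p)).
Setting ζ = 0.2943: √(2.5K_p) = 11/(2·0.2943) = 18.69, so K_p = 349.1/2.5 = 140.

K_p = 140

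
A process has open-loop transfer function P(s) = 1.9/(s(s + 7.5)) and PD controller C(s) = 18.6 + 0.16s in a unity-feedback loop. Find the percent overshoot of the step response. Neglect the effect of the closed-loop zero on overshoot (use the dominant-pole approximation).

Forward path: (18.6 + 0.16s)·1.9/(s(s+7.5)). The closed-loop characteristic equation is s² + (7.5 + 1.9·0.16)s + 1.9·18.6 = 0.
That is s² + 7.804s + 35.34 = 0, so ω_n = 5.945 rad/s and ζ = 7.804/(2·5.945) = 0.6564.
%OS = 100·exp(−πζ/√(1−ζ²)) = 6.5%.

6.5%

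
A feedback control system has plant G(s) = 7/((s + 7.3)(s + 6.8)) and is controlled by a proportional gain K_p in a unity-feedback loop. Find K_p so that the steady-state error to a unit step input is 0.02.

The loop is type 0, so e_ss(step) = 1/(1 + K_pos) with K_pos = K_p·G(0).
G(0) = 0.141. Require 1/(1 + K_p·0.141) = 0.02, so 1 + 0.141·K_p = 50.
K_p = (50 − 1)/0.141 = 347.

K_p = 347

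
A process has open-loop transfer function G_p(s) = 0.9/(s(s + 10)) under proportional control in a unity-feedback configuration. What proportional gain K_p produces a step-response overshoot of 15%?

K_p = 104

From %OS = 100·exp(−πζ/√(1−ζ²)) = 15%, ζ = −ln(0.15)/√(π²+ln²(0.15)) = 0.5169.
Characteristic equation s² + 10s + 0.9K_p = 0 gives ζ = 10/(2√(0.9K_p)).
Setting ζ = 0.5169: √(0.9K_p) = 10/(2·0.5169) = 9.672, so K_p = 93.56/0.9 = 104.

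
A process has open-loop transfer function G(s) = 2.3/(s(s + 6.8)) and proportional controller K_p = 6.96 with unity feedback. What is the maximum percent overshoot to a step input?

From 1 + K_pG(s) = 0: s² + 6.8s + 16.01 = 0 ⇒ ω_n = 4.001, ζ = 0.8498.
%OS = 100·exp(−πζ/√(1−ζ²)) = 100·exp(−π·0.8498/√0.2779) = 0.632%.

0.632%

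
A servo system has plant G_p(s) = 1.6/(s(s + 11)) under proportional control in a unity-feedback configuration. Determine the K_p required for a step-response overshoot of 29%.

K_p = 141

From %OS = 100·exp(−πζ/√(1−ζ²)) = 29%, ζ = −ln(0.29)/√(π²+ln²(0.29)) = 0.3666.
Characteristic equation s² + 11s + 1.6K_p = 0 gives ζ = 11/(2√(1.6K_p)).
Setting ζ = 0.3666: √(1.6K_p) = 11/(2·0.3666) = 15, so K_p = 225.1/1.6 = 141.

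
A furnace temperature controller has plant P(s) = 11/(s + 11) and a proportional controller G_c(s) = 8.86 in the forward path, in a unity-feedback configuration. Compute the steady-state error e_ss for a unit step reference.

The loop is type 0. Static position error constant K_pos = G_c(0)·P(0) = 8.86·1 = 8.86.
Steady-state error to a unit step: e_ss = 1/(1+K_pos) = 1/9.86 = 0.101.

0.101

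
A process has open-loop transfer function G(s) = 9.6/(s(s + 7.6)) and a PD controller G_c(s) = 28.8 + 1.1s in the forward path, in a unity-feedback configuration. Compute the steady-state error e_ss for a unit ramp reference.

0.0275

The loop has one pole at the origin (type 1). Velocity error constant K_v = lim_{s→0} s·G_c(s)G(s) = 28.8·9.6/7.6 = 36.38.
Steady-state error to a unit ramp: e_ss = 1/K_v = 0.0275.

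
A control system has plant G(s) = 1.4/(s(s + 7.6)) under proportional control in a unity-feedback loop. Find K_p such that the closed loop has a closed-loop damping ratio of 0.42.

K_p = 58.5

Closed-loop characteristic equation: s² + 7.6s + K_p·1.4 = 0.
So ω_n = √(1.4K_p) and 2ζω_n = 7.6, giving ζ = 7.6/(2√(1.4K_p)).
Setting ζ = 0.42: √(1.4K_p) = 7.6/(2·0.42) = 9.048, so K_p = 81.86/1.4 = 58.5.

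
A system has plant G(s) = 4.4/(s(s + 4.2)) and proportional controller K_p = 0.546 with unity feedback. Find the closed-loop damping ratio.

ζ = 1.35

1 + K_p·G(s) = 0 gives s² + 4.2s + 2.402 = 0.
So ω_n² = 2.402 ⇒ ω_n = 1.55 rad/s, and ζ = 4.2/(2ω_n) = 1.35.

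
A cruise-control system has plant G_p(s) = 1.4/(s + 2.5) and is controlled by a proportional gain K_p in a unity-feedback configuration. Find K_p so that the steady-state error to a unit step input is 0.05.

K_p = 33.9

Steady-state error for a unit step on this type-0 loop is 1/(1 + K_p·G_p(0)).
G_p(0) = 0.56. Require 1/(1 + K_p·0.56) = 0.05, so 1 + 0.56·K_p = 20.
K_p = (20 − 1)/0.56 = 33.9.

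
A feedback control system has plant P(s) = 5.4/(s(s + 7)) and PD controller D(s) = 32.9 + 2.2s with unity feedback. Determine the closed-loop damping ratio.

ζ = 0.708

Forward path: (32.9 + 2.2s)·5.4/(s(s+7)). The closed-loop characteristic equation is s² + (7 + 5.4·2.2)s + 5.4·32.9 = 0.
That is s² + 18.88s + 177.7 = 0, so ω_n = 13.33 rad/s and ζ = 18.88/(2·13.33) = 0.7082.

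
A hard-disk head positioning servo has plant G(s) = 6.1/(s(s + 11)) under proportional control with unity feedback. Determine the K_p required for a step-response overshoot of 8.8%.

K_p = 13.2

From %OS = 100·exp(−πζ/√(1−ζ²)) = 8.8%, ζ = −ln(0.088)/√(π²+ln²(0.088)) = 0.6119.
Characteristic equation s² + 11s + 6.1K_p = 0 gives ζ = 11/(2√(6.1K_p)).
Setting ζ = 0.6119: √(6.1K_p) = 11/(2·0.6119) = 8.989, so K_p = 80.79/6.1 = 13.2.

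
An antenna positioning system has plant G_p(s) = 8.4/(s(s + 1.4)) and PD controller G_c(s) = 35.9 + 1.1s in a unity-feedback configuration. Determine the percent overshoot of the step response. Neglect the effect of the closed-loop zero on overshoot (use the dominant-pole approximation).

36.4%

Forward path: (35.9 + 1.1s)·8.4/(s(s+1.4)). The closed-loop characteristic equation is s² + (1.4 + 8.4·1.1)s + 8.4·35.9 = 0.
That is s² + 10.64s + 301.6 = 0, so ω_n = 17.37 rad/s and ζ = 10.64/(2·17.37) = 0.3064.
%OS = 100·exp(−πζ/√(1−ζ²)) = 36.4%.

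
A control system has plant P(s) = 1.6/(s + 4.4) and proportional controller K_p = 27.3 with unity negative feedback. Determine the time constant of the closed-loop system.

Closed-loop transfer function: T(s) = K_p·P(s)/(1 + K_p·P(s)) = 43.68/(s + 4.4 + 43.68) = 43.68/(s + 48.08).
Time constant τ = 1/48.08 = 0.0208 s.

τ = 0.0208 s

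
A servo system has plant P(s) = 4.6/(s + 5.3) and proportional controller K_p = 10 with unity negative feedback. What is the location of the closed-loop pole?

Closed-loop transfer function: T(s) = K_p·P(s)/(1 + K_p·P(s)) = 46/(s + 5.3 + 46) = 46/(s + 51.3).
The closed-loop pole is at s = −51.3.

s = -51.3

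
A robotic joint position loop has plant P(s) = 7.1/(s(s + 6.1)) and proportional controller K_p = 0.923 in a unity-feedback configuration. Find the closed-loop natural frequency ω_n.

With unity feedback the closed-loop characteristic equation is s² + 6.1s + 0.923·7.1 = s² + 6.1s + 6.553 = 0.
Matching s² + 2ζω_n s + ω_n²: ω_n = √6.553 = 2.56 rad/s and 2ζω_n = 6.1, so ζ = 6.1/(2·2.56) = 1.19.

ω_n = 2.56 rad/s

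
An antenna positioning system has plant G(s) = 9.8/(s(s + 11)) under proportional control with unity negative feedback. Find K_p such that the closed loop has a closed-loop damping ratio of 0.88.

Closed-loop characteristic equation: s² + 11s + K_p·9.8 = 0.
So ω_n = √(9.8K_p) and 2ζω_n = 11, giving ζ = 11/(2√(9.8K_p)).
Setting ζ = 0.88: √(9.8K_p) = 11/(2·0.88) = 6.25, so K_p = 39.06/9.8 = 3.99.

K_p = 3.99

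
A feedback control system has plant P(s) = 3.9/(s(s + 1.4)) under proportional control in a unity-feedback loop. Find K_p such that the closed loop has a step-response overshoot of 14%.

K_p = 0.446

From %OS = 100·exp(−πζ/√(1−ζ²)) = 14%, ζ = −ln(0.14)/√(π²+ln²(0.14)) = 0.5305.
Characteristic equation s² + 1.4s + 3.9K_p = 0 gives ζ = 1.4/(2√(3.9K_p)).
Setting ζ = 0.5305: √(3.9K_p) = 1.4/(2·0.5305) = 1.319, so K_p = 1.741/3.9 = 0.446.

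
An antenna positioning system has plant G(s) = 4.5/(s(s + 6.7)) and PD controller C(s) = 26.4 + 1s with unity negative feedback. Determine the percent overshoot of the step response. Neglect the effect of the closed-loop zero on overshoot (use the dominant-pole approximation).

Forward path: (26.4 + 1s)·4.5/(s(s+6.7)). The closed-loop characteristic equation is s² + (6.7 + 4.5·1)s + 4.5·26.4 = 0.
That is s² + 11.2s + 118.8 = 0, so ω_n = 10.9 rad/s and ζ = 11.2/(2·10.9) = 0.5138.
%OS = 100·exp(−πζ/√(1−ζ²)) = 15.2%.

15.2%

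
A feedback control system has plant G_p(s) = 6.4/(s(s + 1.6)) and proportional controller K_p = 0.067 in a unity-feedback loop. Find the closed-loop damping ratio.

ζ = 1.22

The closed-loop denominator is s(s+1.6) + 0.067·6.4 = s² + 1.6s + 0.4288.
Matching s² + 2ζω_n s + ω_n²: ω_n = √0.4288 = 0.6548 rad/s and 2ζω_n = 1.6, so ζ = 1.6/(2·0.6548) = 1.22.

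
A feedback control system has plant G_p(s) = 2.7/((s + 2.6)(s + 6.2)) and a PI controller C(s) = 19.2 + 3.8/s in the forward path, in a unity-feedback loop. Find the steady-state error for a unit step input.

The open loop C(s)G_p(s) has a pole at the origin (type 1), so the static position error constant is infinite and e_ss = 1/(1+∞) = 0.

0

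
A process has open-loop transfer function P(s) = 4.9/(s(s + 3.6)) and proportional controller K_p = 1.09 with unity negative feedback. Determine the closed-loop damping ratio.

ζ = 0.779

The closed-loop denominator is s(s+3.6) + 1.09·4.9 = s² + 3.6s + 5.341.
Matching s² + 2ζω_n s + ω_n²: ω_n = √5.341 = 2.311 rad/s and 2ζω_n = 3.6, so ζ = 3.6/(2·2.311) = 0.779.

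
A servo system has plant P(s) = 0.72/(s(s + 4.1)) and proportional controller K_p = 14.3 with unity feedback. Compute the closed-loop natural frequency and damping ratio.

ω_n = 3.21 rad/s, ζ = 0.639

With unity feedback the closed-loop characteristic equation is s² + 4.1s + 14.3·0.72 = s² + 4.1s + 10.3 = 0.
Matching s² + 2ζω_n s + ω_n²: ω_n = √10.3 = 3.209 rad/s and 2ζω_n = 4.1, so ζ = 4.1/(2·3.209) = 0.639.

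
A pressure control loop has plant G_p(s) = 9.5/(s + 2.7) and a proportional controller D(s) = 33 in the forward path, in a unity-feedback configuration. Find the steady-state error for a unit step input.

0.00854

The loop is type 0. Static position error constant K_pos = D(0)·G_p(0) = 33·3.519 = 116.1.
Steady-state error to a unit step: e_ss = 1/(1+K_pos) = 1/117.1 = 0.00854.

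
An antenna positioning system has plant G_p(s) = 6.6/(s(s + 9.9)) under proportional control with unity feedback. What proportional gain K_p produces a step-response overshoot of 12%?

K_p = 11.9

From %OS = 100·exp(−πζ/√(1−ζ²)) = 12%, ζ = −ln(0.12)/√(π²+ln²(0.12)) = 0.5594.
Characteristic equation s² + 9.9s + 6.6K_p = 0 gives ζ = 9.9/(2√(6.6K_p)).
Setting ζ = 0.5594: √(6.6K_p) = 9.9/(2·0.5594) = 8.849, so K_p = 78.3/6.6 = 11.9.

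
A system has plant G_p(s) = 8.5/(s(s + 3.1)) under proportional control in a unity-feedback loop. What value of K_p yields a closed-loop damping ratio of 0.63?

Closed-loop characteristic equation: s² + 3.1s + K_p·8.5 = 0.
So ω_n = √(8.5K_p) and 2ζω_n = 3.1, giving ζ = 3.1/(2√(8.5K_p)).
Setting ζ = 0.63: √(8.5K_p) = 3.1/(2·0.63) = 2.46, so K_p = 6.053/8.5 = 0.712.

K_p = 0.712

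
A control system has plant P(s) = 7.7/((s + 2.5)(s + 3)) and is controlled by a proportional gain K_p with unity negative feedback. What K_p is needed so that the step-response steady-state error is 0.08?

K_p = 11.2

For a type-0 loop with proportional control, e_ss = 1/(1 + K_p·P(0)).
P(0) = 1.027. Require 1/(1 + K_p·1.027) = 0.08, so 1 + 1.027·K_p = 12.5.
K_p = (12.5 − 1)/1.027 = 11.2.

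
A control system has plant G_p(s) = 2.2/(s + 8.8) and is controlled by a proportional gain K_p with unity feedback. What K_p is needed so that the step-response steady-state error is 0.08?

K_p = 46

Steady-state error for a unit step on this type-0 loop is 1/(1 + K_p·G_p(0)).
G_p(0) = 0.25. Require 1/(1 + K_p·0.25) = 0.08, so 1 + 0.25·K_p = 12.5.
K_p = (12.5 − 1)/0.25 = 46.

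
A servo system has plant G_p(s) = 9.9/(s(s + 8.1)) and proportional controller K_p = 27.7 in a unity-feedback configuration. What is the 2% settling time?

From 1 + K_pG_p(s) = 0: s² + 8.1s + 274.2 = 0 ⇒ ω_n = 16.56, ζ = 0.2446.
2% settling time T_s ≈ 4/(ζω_n) = 4/4.05 = 0.988 s.

T_s ≈ 0.988 s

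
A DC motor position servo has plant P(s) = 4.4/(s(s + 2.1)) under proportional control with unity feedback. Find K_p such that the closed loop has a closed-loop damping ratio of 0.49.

K_p = 1.04

Closed-loop characteristic equation: s² + 2.1s + K_p·4.4 = 0.
So ω_n = √(4.4K_p) and 2ζω_n = 2.1, giving ζ = 2.1/(2√(4.4K_p)).
Setting ζ = 0.49: √(4.4K_p) = 2.1/(2·0.49) = 2.143, so K_p = 4.592/4.4 = 1.04.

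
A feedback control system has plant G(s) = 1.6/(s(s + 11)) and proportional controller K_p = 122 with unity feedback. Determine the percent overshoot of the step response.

Closed-loop characteristic equation: s² + 11s + 195.2 = 0, so ω_n = 13.97 rad/s and ζ = 11/(2·13.97) = 0.3937.
%OS = 100·exp(−πζ/√(1−ζ²)) = 100·exp(−π·0.3937/√0.845) = 26%.

26%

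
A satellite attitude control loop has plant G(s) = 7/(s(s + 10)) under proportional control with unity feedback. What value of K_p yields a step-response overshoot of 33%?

From %OS = 100·exp(−πζ/√(1−ζ²)) = 33%, ζ = −ln(0.33)/√(π²+ln²(0.33)) = 0.3328.
Characteristic equation s² + 10s + 7K_p = 0 gives ζ = 10/(2√(7K_p)).
Setting ζ = 0.3328: √(7K_p) = 10/(2·0.3328) = 15.02, so K_p = 225.7/7 = 32.2.

K_p = 32.2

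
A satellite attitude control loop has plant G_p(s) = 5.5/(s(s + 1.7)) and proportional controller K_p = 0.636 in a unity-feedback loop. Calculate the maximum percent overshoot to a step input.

20.1%

Closed-loop characteristic equation: s² + 1.7s + 3.498 = 0, so ω_n = 1.87 rad/s and ζ = 1.7/(2·1.87) = 0.4545.
%OS = 100·exp(−πζ/√(1−ζ²)) = 100·exp(−π·0.4545/√0.7935) = 20.1%.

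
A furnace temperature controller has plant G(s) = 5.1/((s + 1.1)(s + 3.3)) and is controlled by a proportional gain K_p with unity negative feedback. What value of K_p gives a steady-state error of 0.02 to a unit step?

K_p = 34.9

For a type-0 loop with proportional control, e_ss = 1/(1 + K_p·G(0)).
G(0) = 1.405. Require 1/(1 + K_p·1.405) = 0.02, so 1 + 1.405·K_p = 50.
K_p = (50 − 1)/1.405 = 34.9.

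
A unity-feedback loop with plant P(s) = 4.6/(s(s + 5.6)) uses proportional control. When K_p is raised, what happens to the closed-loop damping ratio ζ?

ζ = 5.6/(2√(4.6K_p)); increasing K_p raises the denominator, so ζ falls.

decrease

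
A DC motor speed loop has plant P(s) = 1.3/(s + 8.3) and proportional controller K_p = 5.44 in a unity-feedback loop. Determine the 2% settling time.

T_s ≈ 0.26 s

Closed-loop transfer function: T(s) = K_p·P(s)/(1 + K_p·P(s)) = 7.072/(s + 8.3 + 7.072) = 7.072/(s + 15.37).
Time constant τ = 1/15.37 = 0.06505 s, so the 2% settling time is about 4τ = 0.26 s.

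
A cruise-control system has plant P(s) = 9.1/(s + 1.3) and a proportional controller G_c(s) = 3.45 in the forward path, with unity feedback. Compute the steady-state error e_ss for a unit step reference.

0.0398

The loop is type 0. Static position error constant K_pos = G_c(0)·P(0) = 3.45·7 = 24.15.
Steady-state error to a unit step: e_ss = 1/(1+K_pos) = 1/25.15 = 0.0398.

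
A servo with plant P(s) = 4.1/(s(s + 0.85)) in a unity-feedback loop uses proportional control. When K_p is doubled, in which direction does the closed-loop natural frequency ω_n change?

ω_n = √(4.1·K_p), which grows with K_p.

increase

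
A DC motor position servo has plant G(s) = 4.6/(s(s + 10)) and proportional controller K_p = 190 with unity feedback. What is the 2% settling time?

T_s ≈ 0.8 s

From 1 + K_pG(s) = 0: s² + 10s + 874 = 0 ⇒ ω_n = 29.56, ζ = 0.1691.
2% settling time T_s ≈ 4/(ζω_n) = 4/5 = 0.8 s.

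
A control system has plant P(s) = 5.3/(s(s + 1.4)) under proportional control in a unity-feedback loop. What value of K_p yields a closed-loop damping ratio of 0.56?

Closed-loop characteristic equation: s² + 1.4s + K_p·5.3 = 0.
So ω_n = √(5.3K_p) and 2ζω_n = 1.4, giving ζ = 1.4/(2√(5.3K_p)).
Setting ζ = 0.56: √(5.3K_p) = 1.4/(2·0.56) = 1.25, so K_p = 1.562/5.3 = 0.295.

K_p = 0.295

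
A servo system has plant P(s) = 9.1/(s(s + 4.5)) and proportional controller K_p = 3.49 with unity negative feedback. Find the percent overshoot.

The closed-loop denominator s² + 4.5s + 31.76 gives ω_n = √31.76 = 5.636 and ζ = 4.5/(2ω_n) = 0.3993.
%OS = 100·exp(−πζ/√(1−ζ²)) = 100·exp(−π·0.3993/√0.8406) = 25.5%.

25.5%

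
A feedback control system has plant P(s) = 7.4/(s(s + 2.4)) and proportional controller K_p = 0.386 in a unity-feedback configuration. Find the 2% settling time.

The closed-loop denominator s² + 2.4s + 2.856 gives ω_n = √2.856 = 1.69 and ζ = 2.4/(2ω_n) = 0.71.
2% settling time T_s ≈ 4/(ζω_n) = 4/1.2 = 3.33 s.

T_s ≈ 3.33 s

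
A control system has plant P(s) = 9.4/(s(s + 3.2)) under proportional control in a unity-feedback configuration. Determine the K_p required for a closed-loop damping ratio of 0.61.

K_p = 0.732

Closed-loop characteristic equation: s² + 3.2s + K_p·9.4 = 0.
So ω_n = √(9.4K_p) and 2ζω_n = 3.2, giving ζ = 3.2/(2√(9.4K_p)).
Setting ζ = 0.61: √(9.4K_p) = 3.2/(2·0.61) = 2.623, so K_p = 6.88/9.4 = 0.732.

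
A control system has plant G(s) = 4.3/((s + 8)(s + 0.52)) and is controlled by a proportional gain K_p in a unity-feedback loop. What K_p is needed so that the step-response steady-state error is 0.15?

The loop is type 0, so e_ss(step) = 1/(1 + K_pos) with K_pos = K_p·G(0).
G(0) = 1.034. Require 1/(1 + K_p·1.034) = 0.15, so 1 + 1.034·K_p = 6.667.
K_p = (6.667 − 1)/1.034 = 5.48.

K_p = 5.48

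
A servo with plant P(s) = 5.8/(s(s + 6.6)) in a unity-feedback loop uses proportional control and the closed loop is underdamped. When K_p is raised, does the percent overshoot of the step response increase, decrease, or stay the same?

ζ = 6.6/(2√(5.8K_p)) decreases as K_p grows; lower damping means more overshoot.

increase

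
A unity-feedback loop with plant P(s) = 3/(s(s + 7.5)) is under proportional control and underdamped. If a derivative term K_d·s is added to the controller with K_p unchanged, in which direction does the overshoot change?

decrease

The derivative term adds K·K_d to the s-coefficient of the characteristic equation, raising 2ζω_n while ω_n is unchanged; ζ increases, so overshoot decreases.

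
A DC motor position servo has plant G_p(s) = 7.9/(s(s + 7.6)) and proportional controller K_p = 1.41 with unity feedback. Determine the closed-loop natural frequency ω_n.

ω_n = 3.34 rad/s

With unity feedback the closed-loop characteristic equation is s² + 7.6s + 1.41·7.9 = s² + 7.6s + 11.14 = 0.
So ω_n² = 11.14 ⇒ ω_n = 3.338 rad/s, and ζ = 7.6/(2ω_n) = 1.14.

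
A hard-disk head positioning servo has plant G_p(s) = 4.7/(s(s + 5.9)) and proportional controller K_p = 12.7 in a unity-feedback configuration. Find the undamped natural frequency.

ω_n = 7.73 rad/s

The closed-loop denominator is s(s+5.9) + 12.7·4.7 = s² + 5.9s + 59.69.
So ω_n² = 59.69 ⇒ ω_n = 7.726 rad/s, and ζ = 5.9/(2ω_n) = 0.382.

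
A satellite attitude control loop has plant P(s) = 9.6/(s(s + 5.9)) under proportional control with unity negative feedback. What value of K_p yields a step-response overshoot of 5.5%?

From %OS = 100·exp(−πζ/√(1−ζ²)) = 5.5%, ζ = −ln(0.055)/√(π²+ln²(0.055)) = 0.6783.
Characteristic equation s² + 5.9s + 9.6K_p = 0 gives ζ = 5.9/(2√(9.6K_p)).
Setting ζ = 0.6783: √(9.6K_p) = 5.9/(2·0.6783) = 4.349, so K_p = 18.91/9.6 = 1.97.

K_p = 1.97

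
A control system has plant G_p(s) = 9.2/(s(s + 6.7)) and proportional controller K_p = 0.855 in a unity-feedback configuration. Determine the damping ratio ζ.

ζ = 1.19

1 + K_p·G_p(s) = 0 gives s² + 6.7s + 7.866 = 0.
So ω_n² = 7.866 ⇒ ω_n = 2.805 rad/s, and ζ = 6.7/(2ω_n) = 1.19.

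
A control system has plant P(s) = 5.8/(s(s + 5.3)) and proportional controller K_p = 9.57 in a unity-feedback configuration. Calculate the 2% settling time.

From 1 + K_pP(s) = 0: s² + 5.3s + 55.51 = 0 ⇒ ω_n = 7.45, ζ = 0.3557.
2% settling time T_s ≈ 4/(ζω_n) = 4/2.65 = 1.51 s.

T_s ≈ 1.51 s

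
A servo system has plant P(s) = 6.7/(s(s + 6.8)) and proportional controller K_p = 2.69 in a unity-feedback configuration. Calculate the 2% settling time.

The closed-loop denominator s² + 6.8s + 18.02 gives ω_n = √18.02 = 4.245 and ζ = 6.8/(2ω_n) = 0.8009.
2% settling time T_s ≈ 4/(ζω_n) = 4/3.4 = 1.18 s.

T_s ≈ 1.18 s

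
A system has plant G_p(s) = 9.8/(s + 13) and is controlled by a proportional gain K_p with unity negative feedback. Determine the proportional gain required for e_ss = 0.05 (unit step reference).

The loop is type 0, so e_ss(step) = 1/(1 + K_pos) with K_pos = K_p·G_p(0).
G_p(0) = 0.7538. Require 1/(1 + K_p·0.7538) = 0.05, so 1 + 0.7538·K_p = 20.
K_p = (20 − 1)/0.7538 = 25.2.

K_p = 25.2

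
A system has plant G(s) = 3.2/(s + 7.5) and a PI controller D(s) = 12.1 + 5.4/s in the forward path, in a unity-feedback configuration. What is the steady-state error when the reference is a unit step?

The open loop D(s)G(s) has a pole at the origin (type 1), so the static position error constant is infinite and e_ss = 1/(1+∞) = 0.

0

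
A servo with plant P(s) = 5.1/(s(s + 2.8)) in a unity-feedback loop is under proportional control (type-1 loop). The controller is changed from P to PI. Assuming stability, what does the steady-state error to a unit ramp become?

The integrator raises the loop to type 2, so K_v → ∞ and e_ss to a ramp is zero.

0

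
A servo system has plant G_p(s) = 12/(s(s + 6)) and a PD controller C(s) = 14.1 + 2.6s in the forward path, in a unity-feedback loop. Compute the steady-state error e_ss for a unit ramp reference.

0.0355

The loop has one pole at the origin (type 1). Velocity error constant K_v = lim_{s→0} s·C(s)G_p(s) = 14.1·12/6 = 28.2.
Steady-state error to a unit ramp: e_ss = 1/K_v = 0.0355.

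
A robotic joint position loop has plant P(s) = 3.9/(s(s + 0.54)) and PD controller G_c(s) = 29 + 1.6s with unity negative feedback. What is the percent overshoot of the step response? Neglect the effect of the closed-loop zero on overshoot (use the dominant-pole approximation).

34.8%

Forward path: (29 + 1.6s)·3.9/(s(s+0.54)). The closed-loop characteristic equation is s² + (0.54 + 3.9·1.6)s + 3.9·29 = 0.
That is s² + 6.78s + 113.1 = 0, so ω_n = 10.63 rad/s and ζ = 6.78/(2·10.63) = 0.3188.
%OS = 100·exp(−πζ/√(1−ζ²)) = 34.8%.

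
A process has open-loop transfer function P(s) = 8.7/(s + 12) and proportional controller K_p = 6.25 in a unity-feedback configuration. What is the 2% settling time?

Closed-loop transfer function: T(s) = K_p·P(s)/(1 + K_p·P(s)) = 54.37/(s + 12 + 54.37) = 54.37/(s + 66.38).
Time constant τ = 1/66.38 = 0.01507 s, so the 2% settling time is about 4τ = 0.0603 s.

T_s ≈ 0.0603 s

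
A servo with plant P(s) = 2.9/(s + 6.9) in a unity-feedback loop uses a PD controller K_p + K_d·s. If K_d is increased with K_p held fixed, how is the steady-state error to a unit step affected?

At s = 0 the derivative term contributes nothing: C(0) = K_p regardless of K_d, so K_pos = K_p·P(0) and e_ss are unchanged.

unchanged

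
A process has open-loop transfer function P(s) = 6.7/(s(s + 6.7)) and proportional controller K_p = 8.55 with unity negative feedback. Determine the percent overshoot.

From 1 + K_pP(s) = 0: s² + 6.7s + 57.29 = 0 ⇒ ω_n = 7.569, ζ = 0.4426.
%OS = 100·exp(−πζ/√(1−ζ²)) = 100·exp(−π·0.4426/√0.8041) = 21.2%.

21.2%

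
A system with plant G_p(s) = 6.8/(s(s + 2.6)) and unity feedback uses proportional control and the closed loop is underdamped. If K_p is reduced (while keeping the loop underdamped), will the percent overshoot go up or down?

decrease

ζ = 2.6/(2√(6.8K_p)) rises as K_p falls; higher damping means less overshoot.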